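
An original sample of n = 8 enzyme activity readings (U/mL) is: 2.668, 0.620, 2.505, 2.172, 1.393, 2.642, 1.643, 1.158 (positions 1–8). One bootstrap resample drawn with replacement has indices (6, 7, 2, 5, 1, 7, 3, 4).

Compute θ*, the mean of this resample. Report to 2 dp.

Resample values: 2.642, 1.643, 0.620, 1.393, 2.668, 1.643, 2.505, 2.172.
Mean = (2.642 + 1.643 + 0.620 + 1.393 + 2.668 + 1.643 + 2.505 + 2.172) / 8 = 15.2860 / 8 = 1.91

θ* = 1.91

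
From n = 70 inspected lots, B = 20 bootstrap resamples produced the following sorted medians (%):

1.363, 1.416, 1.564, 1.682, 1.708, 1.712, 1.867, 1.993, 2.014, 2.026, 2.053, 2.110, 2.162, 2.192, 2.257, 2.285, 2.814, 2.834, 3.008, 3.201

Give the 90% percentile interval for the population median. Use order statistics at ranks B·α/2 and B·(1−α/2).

(1.363, 3.008)

α = 0.10; lower rank = 20 × 0.050 = 1; upper rank = 20 × 0.950 = 19.
The 1st smallest replicate is 1.363; the 19th is 3.008.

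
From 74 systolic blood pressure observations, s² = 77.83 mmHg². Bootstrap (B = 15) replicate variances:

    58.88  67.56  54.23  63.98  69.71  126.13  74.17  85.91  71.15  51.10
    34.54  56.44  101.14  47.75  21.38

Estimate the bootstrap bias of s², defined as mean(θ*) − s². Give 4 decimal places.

mean(θ*) = (58.88 + 67.56 + 54.23 + 63.98 + 69.71 + 126.13 + 74.17 + 85.91 + 71.15 + 51.10 + 34.54 + 56.44 + 101.14 + 47.75 + 21.38) / 15 = 65.60467
bias = 65.60467 − 77.83

bias = −12.2253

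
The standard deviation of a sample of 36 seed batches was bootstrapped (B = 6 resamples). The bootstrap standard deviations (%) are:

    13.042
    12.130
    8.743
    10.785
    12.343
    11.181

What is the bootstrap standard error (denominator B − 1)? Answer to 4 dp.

Bootstrap SE is the standard deviation of the 6 replicate standard deviations.
Mean of replicates: (13.042 + 12.130 + 8.743 + 10.785 + 12.343 + 11.181) / 6 = 68.22400 / 6 = 11.37067
Sum of squared deviations: (+1.67133)² + (+0.75933)² + (−2.62767)² + (−0.58567)² + (+0.97233)² + (−0.18967)² = 11.59899
Variance = 11.59899 / 5 = 2.31980
SE* = √2.31980

SE* = 1.5231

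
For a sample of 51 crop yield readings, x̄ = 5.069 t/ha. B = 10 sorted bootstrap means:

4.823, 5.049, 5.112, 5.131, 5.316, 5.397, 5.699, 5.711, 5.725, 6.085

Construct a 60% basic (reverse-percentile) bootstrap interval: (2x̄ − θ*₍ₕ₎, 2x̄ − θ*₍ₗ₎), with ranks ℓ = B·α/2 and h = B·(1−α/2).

(4.427, 5.089)

Percentile endpoints at ranks 2 and 8: θ*₍2₎ = 5.049, θ*₍8₎ = 5.711.
Basic interval reflects these around x̄:
  lower = 2 × 5.069 − 5.711 = 4.427
  upper = 2 × 5.069 − 5.049 = 5.089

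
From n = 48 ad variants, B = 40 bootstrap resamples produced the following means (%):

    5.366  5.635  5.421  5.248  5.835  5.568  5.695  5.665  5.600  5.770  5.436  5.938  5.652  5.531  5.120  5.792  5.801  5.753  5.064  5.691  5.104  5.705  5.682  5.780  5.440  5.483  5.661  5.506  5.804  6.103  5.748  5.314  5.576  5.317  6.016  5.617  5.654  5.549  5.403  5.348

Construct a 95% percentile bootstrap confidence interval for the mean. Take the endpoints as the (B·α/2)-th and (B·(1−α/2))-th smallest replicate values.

Sorted replicates: 5.064, 5.104, 5.120, 5.248, 5.314, 5.317, 5.348, 5.366, 5.403, 5.421, 5.436, 5.440, 5.483, 5.506, 5.531, 5.549, 5.568, 5.576, 5.600, 5.617, 5.635, 5.652, 5.654, 5.661, 5.665, 5.682, 5.691, 5.695, 5.705, 5.748, 5.753, 5.770, 5.780, 5.792, 5.801, 5.804, 5.835, 5.938, 6.016, 6.103
α = 0.05; lower rank = 40 × 0.025 = 1; upper rank = 40 × 0.975 = 39.
The 1st smallest replicate is 5.064; the 39th is 6.016.

(5.064, 6.016)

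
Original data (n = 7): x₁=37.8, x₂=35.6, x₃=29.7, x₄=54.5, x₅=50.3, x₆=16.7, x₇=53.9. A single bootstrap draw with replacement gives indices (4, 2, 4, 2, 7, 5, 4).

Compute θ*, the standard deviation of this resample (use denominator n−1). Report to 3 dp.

θ* = 8.880

Resample values: 54.5, 35.6, 54.5, 35.6, 53.9, 50.3, 54.5.
Mean = 48.4143; sum of squared deviations = 473.1686
s² = 473.1686 / 6 = 78.8614
s = √78.8614 = 8.880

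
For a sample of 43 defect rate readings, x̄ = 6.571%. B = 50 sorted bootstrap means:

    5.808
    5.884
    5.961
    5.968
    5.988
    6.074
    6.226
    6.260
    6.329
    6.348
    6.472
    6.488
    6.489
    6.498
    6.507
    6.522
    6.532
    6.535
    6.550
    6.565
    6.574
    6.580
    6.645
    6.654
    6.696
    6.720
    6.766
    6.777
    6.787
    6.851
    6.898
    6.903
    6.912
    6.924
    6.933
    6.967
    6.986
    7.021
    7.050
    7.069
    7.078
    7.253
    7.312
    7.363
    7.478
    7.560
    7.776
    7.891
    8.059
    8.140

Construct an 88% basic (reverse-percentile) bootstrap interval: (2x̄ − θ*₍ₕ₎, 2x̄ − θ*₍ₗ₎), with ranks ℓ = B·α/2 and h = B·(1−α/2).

(5.366, 7.181)

Percentile endpoints at ranks 3 and 47: θ*₍3₎ = 5.961, θ*₍47₎ = 7.776.
Basic interval reflects these around x̄:
  lower = 2 × 6.571 − 7.776 = 5.366
  upper = 2 × 6.571 − 5.961 = 7.181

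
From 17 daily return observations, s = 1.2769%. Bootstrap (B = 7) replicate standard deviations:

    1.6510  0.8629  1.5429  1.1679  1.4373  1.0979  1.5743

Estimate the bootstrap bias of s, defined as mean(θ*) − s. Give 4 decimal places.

bias = +0.0566

mean(θ*) = (1.6510 + 0.8629 + 1.5429 + 1.1679 + 1.4373 + 1.0979 + 1.5743) / 7 = 1.33346
bias = 1.33346 − 1.2769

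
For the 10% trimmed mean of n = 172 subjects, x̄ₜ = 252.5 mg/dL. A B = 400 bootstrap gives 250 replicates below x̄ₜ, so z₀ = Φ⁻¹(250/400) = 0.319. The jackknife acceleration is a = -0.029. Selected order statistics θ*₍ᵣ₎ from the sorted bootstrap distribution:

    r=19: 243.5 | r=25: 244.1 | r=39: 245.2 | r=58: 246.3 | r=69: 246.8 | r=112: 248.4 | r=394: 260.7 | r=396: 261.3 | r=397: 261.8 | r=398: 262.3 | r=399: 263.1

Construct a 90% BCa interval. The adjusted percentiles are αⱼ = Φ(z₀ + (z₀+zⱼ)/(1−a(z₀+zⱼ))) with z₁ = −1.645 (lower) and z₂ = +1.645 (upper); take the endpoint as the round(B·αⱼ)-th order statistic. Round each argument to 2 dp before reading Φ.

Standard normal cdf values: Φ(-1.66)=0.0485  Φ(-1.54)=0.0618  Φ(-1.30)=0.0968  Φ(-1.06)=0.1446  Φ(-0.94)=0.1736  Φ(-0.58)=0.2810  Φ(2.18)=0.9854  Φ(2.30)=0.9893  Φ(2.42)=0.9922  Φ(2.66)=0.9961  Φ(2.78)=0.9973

(246.3, 260.7)

Lower: z₀ + z₁ = 0.319 + (-1.645) = -1.326; 1 − a(z₀+z₁) = 1 − (-0.029)(-1.326) = 0.9615; argument = 0.319 + (-1.326)/0.9615 = -1.0600 → -1.06.
α₁ = Φ(-1.06) = 0.1446; rank = round(400 × 0.1446) = 58; θ*₍58₎ = 246.3.
Upper: z₀ + z₂ = 1.964; 1 − a(z₀+z₂) = 1.0570; argument = 2.1772 → 2.18; α₂ = 0.9854; rank = 394; θ*₍394₎ = 260.7.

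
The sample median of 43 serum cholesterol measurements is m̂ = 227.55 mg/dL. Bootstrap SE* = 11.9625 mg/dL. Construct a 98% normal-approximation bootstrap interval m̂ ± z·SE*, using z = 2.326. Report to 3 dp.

(199.725, 255.375)

Margin = 2.326 × 11.9625 = 27.8248
Interval: 227.55 ± 27.8248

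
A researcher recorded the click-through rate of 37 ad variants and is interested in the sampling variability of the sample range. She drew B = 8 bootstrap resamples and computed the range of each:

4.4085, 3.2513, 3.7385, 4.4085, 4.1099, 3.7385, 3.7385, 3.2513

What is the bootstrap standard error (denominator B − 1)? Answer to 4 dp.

Bootstrap SE is the standard deviation of the 8 replicate ranges.
Mean of replicates: (4.4085 + 3.2513 + 3.7385 + 4.4085 + 4.1099 + 3.7385 + 3.7385 + 3.2513) / 8 = 30.64500 / 8 = 3.83062
Sum of squared deviations: (+0.57788)² + (−0.57932)² + (−0.09212)² + (+0.57788)² + (+0.27927)² + (−0.09212)² + (−0.09212)² + (−0.57932)² = 1.44257
Variance = 1.44257 / 7 = 0.20608
SE* = √0.20608

SE* = 0.4540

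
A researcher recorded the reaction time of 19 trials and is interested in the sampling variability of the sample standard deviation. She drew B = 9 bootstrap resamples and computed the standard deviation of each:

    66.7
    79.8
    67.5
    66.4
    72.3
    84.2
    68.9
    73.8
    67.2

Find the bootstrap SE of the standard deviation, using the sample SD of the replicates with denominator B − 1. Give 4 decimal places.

Bootstrap SE is the standard deviation of the 9 replicate standard deviations.
Mean of replicates: (66.7 + 79.8 + 67.5 + 66.4 + 72.3 + 84.2 + 68.9 + 73.8 + 67.2) / 9 = 646.80000 / 9 = 71.86667
Sum of squared deviations: (−5.16667)² + (+7.93333)² + (−4.36667)² + (−5.46667)² + (+0.43333)² + (+12.33333)² + (−2.96667)² + (+1.93333)² + (−4.66667)² = 325.20000
Variance = 325.20000 / 8 = 40.65000
SE* = √40.65000

SE* = 6.3757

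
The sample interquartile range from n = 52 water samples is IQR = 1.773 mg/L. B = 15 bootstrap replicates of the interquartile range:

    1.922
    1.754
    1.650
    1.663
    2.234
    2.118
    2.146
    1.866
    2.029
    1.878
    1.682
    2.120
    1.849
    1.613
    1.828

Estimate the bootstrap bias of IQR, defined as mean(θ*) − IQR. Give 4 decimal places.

mean(θ*) = (1.922 + 1.754 + 1.650 + 1.663 + 2.234 + 2.118 + 2.146 + 1.866 + 2.029 + 1.878 + 1.682 + 2.120 + 1.849 + 1.613 + 1.828) / 15 = 1.89013
bias = 1.89013 − 1.773

bias = +0.1171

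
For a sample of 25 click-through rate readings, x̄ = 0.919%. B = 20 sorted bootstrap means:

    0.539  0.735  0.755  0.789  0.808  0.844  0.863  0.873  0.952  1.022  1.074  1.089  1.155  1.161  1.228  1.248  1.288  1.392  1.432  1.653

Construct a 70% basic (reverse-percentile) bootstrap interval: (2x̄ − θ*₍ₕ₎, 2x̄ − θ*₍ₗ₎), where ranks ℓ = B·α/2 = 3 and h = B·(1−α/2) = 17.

(0.550, 1.083)

Percentile endpoints at ranks 3 and 17: θ*₍3₎ = 0.755, θ*₍17₎ = 1.288.
Basic interval reflects these around x̄:
  lower = 2 × 0.919 − 1.288 = 0.550
  upper = 2 × 0.919 − 0.755 = 1.083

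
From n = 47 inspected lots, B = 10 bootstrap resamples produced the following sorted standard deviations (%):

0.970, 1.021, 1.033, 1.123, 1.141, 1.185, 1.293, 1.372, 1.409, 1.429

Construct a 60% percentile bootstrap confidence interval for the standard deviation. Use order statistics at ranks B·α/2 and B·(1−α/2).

α = 0.40; lower rank = 10 × 0.200 = 2; upper rank = 10 × 0.800 = 8.
The 2nd smallest replicate is 1.021; the 8th is 1.372.

(1.021, 1.372)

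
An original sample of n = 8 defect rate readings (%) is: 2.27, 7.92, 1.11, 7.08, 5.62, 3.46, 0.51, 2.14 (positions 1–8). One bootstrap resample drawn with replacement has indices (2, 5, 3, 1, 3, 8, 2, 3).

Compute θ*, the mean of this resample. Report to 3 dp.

Resample values: 7.92, 5.62, 1.11, 2.27, 1.11, 2.14, 7.92, 1.11.
Mean = (7.92 + 5.62 + 1.11 + 2.27 + 1.11 + 2.14 + 7.92 + 1.11) / 8 = 29.200 / 8 = 3.650

θ* = 3.650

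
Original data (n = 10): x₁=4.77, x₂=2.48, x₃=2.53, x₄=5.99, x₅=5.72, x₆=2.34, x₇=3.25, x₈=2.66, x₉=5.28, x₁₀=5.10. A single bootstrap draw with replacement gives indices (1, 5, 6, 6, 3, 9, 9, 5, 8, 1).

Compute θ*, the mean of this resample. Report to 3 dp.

Resample values: 4.77, 5.72, 2.34, 2.34, 2.53, 5.28, 5.28, 5.72, 2.66, 4.77.
Mean = (4.77 + 5.72 + 2.34 + 2.34 + 2.53 + 5.28 + 5.28 + 5.72 + 2.66 + 4.77) / 10 = 41.410 / 10 = 4.141

θ* = 4.141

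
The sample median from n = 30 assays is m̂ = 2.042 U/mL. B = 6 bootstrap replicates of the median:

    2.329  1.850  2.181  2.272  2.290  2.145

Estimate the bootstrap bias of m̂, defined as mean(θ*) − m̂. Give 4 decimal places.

mean(θ*) = (2.329 + 1.850 + 2.181 + 2.272 + 2.290 + 2.145) / 6 = 2.17783
bias = 2.17783 − 2.042

bias = +0.1358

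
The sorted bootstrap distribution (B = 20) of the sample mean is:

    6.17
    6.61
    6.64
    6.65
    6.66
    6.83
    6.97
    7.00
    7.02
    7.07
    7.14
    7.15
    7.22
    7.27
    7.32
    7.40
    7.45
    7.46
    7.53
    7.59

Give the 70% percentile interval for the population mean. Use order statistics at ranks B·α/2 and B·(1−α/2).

α = 0.30; lower rank = 20 × 0.150 = 3; upper rank = 20 × 0.850 = 17.
The 3rd smallest replicate is 6.64; the 17th is 7.45.

(6.64, 7.45)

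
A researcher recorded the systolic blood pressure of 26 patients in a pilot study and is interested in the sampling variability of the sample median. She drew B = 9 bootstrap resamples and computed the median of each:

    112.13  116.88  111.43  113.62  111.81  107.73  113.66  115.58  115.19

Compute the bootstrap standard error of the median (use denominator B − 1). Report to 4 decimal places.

Bootstrap SE is the standard deviation of the 9 replicate medians.
Mean of replicates: (112.13 + 116.88 + 111.43 + 113.62 + 111.81 + 107.73 + 113.66 + 115.58 + 115.19) / 9 = 1018.03000 / 9 = 113.11444
Sum of squared deviations: (−0.98444)² + (+3.76556)² + (−1.68444)² + (+0.50556)² + (−1.30444)² + (−5.38444)² + (+0.54556)² + (+2.46556)² + (+2.07556)² = 59.61982
Variance = 59.61982 / 8 = 7.45248
SE* = √7.45248

SE* = 2.7299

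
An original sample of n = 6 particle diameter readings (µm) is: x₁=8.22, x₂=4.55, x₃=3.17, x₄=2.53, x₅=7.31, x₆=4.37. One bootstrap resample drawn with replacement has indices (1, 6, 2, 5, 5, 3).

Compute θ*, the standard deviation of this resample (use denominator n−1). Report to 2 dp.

θ* = 2.05

Resample values: 8.22, 4.37, 4.55, 7.31, 7.31, 3.17.
Mean = 5.8217; sum of squared deviations = 20.9381
s² = 20.9381 / 5 = 4.1876
s = √4.1876 = 2.05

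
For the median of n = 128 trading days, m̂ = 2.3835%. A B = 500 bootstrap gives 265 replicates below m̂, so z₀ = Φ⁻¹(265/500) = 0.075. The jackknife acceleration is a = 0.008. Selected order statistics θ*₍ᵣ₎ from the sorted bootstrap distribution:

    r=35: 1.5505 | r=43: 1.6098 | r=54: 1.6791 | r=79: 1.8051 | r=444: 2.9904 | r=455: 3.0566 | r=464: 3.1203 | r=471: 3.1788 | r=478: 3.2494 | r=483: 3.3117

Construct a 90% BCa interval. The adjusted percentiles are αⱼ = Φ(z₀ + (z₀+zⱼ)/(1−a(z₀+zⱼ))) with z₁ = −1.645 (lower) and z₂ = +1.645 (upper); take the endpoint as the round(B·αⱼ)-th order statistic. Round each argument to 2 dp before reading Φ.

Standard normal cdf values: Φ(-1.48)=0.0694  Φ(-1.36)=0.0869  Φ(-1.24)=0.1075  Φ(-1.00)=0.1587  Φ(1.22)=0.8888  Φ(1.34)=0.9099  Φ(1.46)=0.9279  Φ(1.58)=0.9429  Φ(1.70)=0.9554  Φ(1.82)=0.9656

Lower: z₀ + z₁ = 0.075 + (-1.645) = -1.570; 1 − a(z₀+z₁) = 1 − (0.008)(-1.570) = 1.0126; argument = 0.075 + (-1.570)/1.0126 = -1.4755 → -1.48.
α₁ = Φ(-1.48) = 0.0694; rank = round(500 × 0.0694) = 35; θ*₍35₎ = 1.5505.
Upper: z₀ + z₂ = 1.720; 1 − a(z₀+z₂) = 0.9862; argument = 1.8190 → 1.82; α₂ = 0.9656; rank = 483; θ*₍483₎ = 3.3117.

(1.5505, 3.3117)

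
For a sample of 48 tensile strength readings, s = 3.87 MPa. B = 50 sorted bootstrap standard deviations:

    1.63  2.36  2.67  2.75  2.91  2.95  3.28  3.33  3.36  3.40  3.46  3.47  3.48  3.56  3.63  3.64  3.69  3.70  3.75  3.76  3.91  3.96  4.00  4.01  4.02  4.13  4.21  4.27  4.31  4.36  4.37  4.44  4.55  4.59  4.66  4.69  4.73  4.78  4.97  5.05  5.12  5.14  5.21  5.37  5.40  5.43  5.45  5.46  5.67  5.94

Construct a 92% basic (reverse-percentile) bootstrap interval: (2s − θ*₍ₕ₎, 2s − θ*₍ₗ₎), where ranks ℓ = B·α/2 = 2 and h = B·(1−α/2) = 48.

(2.28, 5.38)

Percentile endpoints at ranks 2 and 48: θ*₍2₎ = 2.36, θ*₍48₎ = 5.46.
Basic interval reflects these around s:
  lower = 2 × 3.87 − 5.46 = 2.28
  upper = 2 × 3.87 − 2.36 = 5.38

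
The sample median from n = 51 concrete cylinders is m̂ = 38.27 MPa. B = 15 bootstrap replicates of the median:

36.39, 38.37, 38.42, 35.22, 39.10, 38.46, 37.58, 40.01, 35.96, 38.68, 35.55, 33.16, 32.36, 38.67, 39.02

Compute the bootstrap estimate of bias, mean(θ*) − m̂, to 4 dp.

mean(θ*) = (36.39 + 38.37 + 38.42 + 35.22 + 39.10 + 38.46 + 37.58 + 40.01 + 35.96 + 38.68 + 35.55 + 33.16 + 32.36 + 38.67 + 39.02) / 15 = 37.13000
bias = 37.13000 − 38.27

bias = −1.1400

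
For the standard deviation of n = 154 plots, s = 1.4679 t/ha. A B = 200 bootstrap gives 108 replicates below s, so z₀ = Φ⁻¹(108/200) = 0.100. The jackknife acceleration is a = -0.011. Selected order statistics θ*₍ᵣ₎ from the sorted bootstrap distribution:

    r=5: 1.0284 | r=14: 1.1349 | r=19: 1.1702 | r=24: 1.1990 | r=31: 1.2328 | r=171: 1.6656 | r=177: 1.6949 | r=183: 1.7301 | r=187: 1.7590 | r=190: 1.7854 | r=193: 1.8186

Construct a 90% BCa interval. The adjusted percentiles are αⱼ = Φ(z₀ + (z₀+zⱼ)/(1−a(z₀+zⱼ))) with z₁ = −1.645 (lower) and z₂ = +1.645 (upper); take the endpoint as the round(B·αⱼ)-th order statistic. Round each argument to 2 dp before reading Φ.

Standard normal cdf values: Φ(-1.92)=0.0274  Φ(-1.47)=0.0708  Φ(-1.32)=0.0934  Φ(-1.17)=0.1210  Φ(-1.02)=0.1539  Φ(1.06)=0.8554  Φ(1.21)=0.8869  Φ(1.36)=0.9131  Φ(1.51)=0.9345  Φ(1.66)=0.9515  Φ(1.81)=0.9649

(1.1349, 1.8186)

Lower: z₀ + z₁ = 0.100 + (-1.645) = -1.545; 1 − a(z₀+z₁) = 1 − (-0.011)(-1.545) = 0.9830; argument = 0.100 + (-1.545)/0.9830 = -1.4717 → -1.47.
α₁ = Φ(-1.47) = 0.0708; rank = round(200 × 0.0708) = 14; θ*₍14₎ = 1.1349.
Upper: z₀ + z₂ = 1.745; 1 − a(z₀+z₂) = 1.0192; argument = 1.8121 → 1.81; α₂ = 0.9649; rank = 193; θ*₍193₎ = 1.8186.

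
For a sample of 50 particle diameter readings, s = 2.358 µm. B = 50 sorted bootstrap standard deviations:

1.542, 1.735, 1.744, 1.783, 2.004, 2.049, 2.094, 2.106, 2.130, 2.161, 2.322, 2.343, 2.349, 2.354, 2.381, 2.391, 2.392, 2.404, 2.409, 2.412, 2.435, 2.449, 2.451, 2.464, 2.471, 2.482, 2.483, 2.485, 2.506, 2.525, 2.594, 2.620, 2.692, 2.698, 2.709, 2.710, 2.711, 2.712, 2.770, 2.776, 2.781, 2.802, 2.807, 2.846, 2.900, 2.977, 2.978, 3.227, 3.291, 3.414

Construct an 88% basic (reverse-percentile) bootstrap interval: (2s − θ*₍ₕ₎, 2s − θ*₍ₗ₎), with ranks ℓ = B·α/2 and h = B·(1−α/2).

Percentile endpoints at ranks 3 and 47: θ*₍3₎ = 1.744, θ*₍47₎ = 2.978.
Basic interval reflects these around s:
  lower = 2 × 2.358 − 2.978 = 1.738
  upper = 2 × 2.358 − 1.744 = 2.972

(1.738, 2.972)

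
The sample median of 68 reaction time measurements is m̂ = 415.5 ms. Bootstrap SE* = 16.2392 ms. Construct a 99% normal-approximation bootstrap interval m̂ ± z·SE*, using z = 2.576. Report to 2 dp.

Margin = 2.576 × 16.2392 = 41.832
Interval: 415.5 ± 41.832

(373.67, 457.33)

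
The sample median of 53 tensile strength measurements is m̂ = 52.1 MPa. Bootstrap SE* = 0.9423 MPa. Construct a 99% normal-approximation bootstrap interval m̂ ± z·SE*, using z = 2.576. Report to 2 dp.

(49.67, 54.53)

Margin = 2.576 × 0.9423 = 2.427
Interval: 52.1 ± 2.427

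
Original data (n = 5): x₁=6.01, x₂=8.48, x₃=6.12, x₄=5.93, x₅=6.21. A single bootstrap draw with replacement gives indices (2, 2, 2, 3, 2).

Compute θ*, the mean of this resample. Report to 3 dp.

θ* = 8.008

Resample values: 8.48, 8.48, 8.48, 6.12, 8.48.
Mean = (8.48 + 8.48 + 8.48 + 6.12 + 8.48) / 5 = 40.040 / 5 = 8.008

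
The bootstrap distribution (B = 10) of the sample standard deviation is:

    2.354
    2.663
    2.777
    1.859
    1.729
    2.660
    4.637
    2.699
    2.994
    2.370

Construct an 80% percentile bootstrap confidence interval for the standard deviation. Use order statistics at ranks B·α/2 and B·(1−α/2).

(1.729, 2.994)

Sorted replicates: 1.729, 1.859, 2.354, 2.370, 2.660, 2.663, 2.699, 2.777, 2.994, 4.637
α = 0.20; lower rank = 10 × 0.100 = 1; upper rank = 10 × 0.900 = 9.
The 1st smallest replicate is 1.729; the 9th is 2.994.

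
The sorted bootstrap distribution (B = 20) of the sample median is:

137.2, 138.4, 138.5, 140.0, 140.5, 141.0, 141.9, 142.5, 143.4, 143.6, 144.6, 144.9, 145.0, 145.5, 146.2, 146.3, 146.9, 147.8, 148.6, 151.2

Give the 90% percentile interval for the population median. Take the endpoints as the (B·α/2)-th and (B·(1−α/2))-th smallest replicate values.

α = 0.10; lower rank = 20 × 0.050 = 1; upper rank = 20 × 0.950 = 19.
The 1st smallest replicate is 137.2; the 19th is 148.6.

(137.2, 148.6)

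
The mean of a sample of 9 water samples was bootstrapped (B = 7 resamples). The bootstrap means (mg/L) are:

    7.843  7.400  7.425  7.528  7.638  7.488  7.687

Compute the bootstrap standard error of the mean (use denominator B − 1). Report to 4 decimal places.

Bootstrap SE is the standard deviation of the 7 replicate means.
Mean of replicates: (7.843 + 7.400 + 7.425 + 7.528 + 7.638 + 7.488 + 7.687) / 7 = 53.00900 / 7 = 7.57271
Sum of squared deviations: (+0.27029)² + (−0.17271)² + (−0.14771)² + (−0.04471)² + (+0.06529)² + (−0.08471)² + (+0.11429)² = 0.15120
Variance = 0.15120 / 6 = 0.02520
SE* = √0.02520

SE* = 0.1587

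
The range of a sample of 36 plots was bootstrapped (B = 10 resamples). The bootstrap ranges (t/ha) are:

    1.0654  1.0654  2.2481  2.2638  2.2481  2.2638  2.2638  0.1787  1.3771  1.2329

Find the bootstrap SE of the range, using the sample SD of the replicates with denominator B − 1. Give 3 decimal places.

SE* = 0.740

Bootstrap SE is the standard deviation of the 10 replicate ranges.
Mean of replicates: (1.0654 + 1.0654 + 2.2481 + 2.2638 + 2.2481 + 2.2638 + 2.2638 + 0.1787 + 1.3771 + 1.2329) / 10 = 16.20710 / 10 = 1.62071
Sum of squared deviations: (−0.55531)² + (−0.55531)² + (+0.62739)² + (+0.64309)² + (+0.62739)² + (+0.64309)² + (+0.64309)² + (−1.44201)² + (−0.24361)² + (−0.38781)² = 4.93380
Variance = 4.93380 / 9 = 0.54820
SE* = √0.54820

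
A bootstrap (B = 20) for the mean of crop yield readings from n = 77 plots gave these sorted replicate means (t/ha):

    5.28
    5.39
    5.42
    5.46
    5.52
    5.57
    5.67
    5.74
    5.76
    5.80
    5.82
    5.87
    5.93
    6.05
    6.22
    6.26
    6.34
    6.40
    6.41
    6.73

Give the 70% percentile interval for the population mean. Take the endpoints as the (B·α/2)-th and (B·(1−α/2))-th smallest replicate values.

α = 0.30; lower rank = 20 × 0.150 = 3; upper rank = 20 × 0.850 = 17.
The 3rd smallest replicate is 5.42; the 17th is 6.34.

(5.42, 6.34)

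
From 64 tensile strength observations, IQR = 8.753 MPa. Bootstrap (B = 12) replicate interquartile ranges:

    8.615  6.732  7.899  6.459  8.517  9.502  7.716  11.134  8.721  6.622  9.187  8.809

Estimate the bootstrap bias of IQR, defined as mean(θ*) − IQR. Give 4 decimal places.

bias = −0.4269

mean(θ*) = (8.615 + 6.732 + 7.899 + 6.459 + 8.517 + 9.502 + 7.716 + 11.134 + 8.721 + 6.622 + 9.187 + 8.809) / 12 = 8.32608
bias = 8.32608 − 8.753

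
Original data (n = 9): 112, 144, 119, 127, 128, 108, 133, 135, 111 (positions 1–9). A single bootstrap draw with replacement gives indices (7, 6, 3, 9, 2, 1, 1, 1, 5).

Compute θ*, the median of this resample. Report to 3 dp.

Resample values: 133, 108, 119, 111, 144, 112, 112, 112, 128.
Sorted: 108, 111, 112, 112, 112, 119, 128, 133, 144
Median = middle value = 112.000

θ* = 112.000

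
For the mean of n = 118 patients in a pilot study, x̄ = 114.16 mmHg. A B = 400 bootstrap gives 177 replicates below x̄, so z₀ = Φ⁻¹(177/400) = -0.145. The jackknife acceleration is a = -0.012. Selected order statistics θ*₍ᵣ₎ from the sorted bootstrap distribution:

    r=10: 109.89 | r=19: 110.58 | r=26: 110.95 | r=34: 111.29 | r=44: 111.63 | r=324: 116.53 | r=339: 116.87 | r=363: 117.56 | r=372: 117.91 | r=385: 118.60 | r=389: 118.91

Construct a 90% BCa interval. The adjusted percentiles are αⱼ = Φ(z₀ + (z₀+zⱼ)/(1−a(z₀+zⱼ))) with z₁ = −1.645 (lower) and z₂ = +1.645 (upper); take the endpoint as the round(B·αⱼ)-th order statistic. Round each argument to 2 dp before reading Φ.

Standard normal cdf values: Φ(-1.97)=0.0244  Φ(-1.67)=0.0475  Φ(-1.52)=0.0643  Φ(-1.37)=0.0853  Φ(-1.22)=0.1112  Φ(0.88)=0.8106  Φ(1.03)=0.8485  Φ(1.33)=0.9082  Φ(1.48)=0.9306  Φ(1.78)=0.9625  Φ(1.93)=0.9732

(109.89, 117.56)

Lower: z₀ + z₁ = -0.145 + (-1.645) = -1.790; 1 − a(z₀+z₁) = 1 − (-0.012)(-1.790) = 0.9785; argument = -0.145 + (-1.790)/0.9785 = -1.9743 → -1.97.
α₁ = Φ(-1.97) = 0.0244; rank = round(400 × 0.0244) = 10; θ*₍10₎ = 109.89.
Upper: z₀ + z₂ = 1.500; 1 − a(z₀+z₂) = 1.0180; argument = 1.3285 → 1.33; α₂ = 0.9082; rank = 363; θ*₍363₎ = 117.56.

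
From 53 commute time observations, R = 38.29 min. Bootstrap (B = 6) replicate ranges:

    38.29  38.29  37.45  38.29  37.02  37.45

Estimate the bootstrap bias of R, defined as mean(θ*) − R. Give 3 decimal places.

mean(θ*) = (38.29 + 38.29 + 37.45 + 38.29 + 37.02 + 37.45) / 6 = 37.7983
bias = 37.7983 − 38.29

bias = −0.492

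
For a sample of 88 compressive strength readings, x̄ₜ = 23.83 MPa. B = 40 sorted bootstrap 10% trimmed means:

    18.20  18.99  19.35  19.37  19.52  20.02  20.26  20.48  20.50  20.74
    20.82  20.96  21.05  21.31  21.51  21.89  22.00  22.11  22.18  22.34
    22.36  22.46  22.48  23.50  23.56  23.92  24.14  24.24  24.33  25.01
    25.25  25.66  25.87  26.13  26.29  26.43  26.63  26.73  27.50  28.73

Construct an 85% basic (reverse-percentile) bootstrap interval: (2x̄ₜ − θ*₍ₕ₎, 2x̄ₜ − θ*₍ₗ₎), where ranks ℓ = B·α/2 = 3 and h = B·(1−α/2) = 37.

Percentile endpoints at ranks 3 and 37: θ*₍3₎ = 19.35, θ*₍37₎ = 26.63.
Basic interval reflects these around x̄ₜ:
  lower = 2 × 23.83 − 26.63 = 21.03
  upper = 2 × 23.83 − 19.35 = 28.31

(21.03, 28.31)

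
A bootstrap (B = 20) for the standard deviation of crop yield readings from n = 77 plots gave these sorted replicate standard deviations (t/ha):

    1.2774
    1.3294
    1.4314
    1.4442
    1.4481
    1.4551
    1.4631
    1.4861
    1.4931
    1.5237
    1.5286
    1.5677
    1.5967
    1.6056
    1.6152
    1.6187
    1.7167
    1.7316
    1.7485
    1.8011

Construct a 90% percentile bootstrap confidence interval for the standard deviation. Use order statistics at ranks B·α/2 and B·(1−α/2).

α = 0.10; lower rank = 20 × 0.050 = 1; upper rank = 20 × 0.950 = 19.
The 1st smallest replicate is 1.2774; the 19th is 1.7485.

(1.2774, 1.7485)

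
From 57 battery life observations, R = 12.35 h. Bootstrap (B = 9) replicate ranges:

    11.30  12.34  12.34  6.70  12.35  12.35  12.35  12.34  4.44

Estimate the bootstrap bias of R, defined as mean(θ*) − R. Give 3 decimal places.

mean(θ*) = (11.30 + 12.34 + 12.34 + 6.70 + 12.35 + 12.35 + 12.35 + 12.34 + 4.44) / 9 = 10.7233
bias = 10.7233 − 12.35

bias = −1.627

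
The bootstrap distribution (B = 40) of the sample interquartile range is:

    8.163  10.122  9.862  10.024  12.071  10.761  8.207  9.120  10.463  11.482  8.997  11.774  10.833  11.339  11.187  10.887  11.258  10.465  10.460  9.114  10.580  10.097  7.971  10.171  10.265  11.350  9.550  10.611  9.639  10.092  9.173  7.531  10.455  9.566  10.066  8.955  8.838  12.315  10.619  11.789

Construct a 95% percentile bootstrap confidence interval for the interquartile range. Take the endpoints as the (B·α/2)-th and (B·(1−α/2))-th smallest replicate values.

Sorted replicates: 7.531, 7.971, 8.163, 8.207, 8.838, 8.955, 8.997, 9.114, 9.120, 9.173, 9.550, 9.566, 9.639, 9.862, 10.024, 10.066, 10.092, 10.097, 10.122, 10.171, 10.265, 10.455, 10.460, 10.463, 10.465, 10.580, 10.611, 10.619, 10.761, 10.833, 10.887, 11.187, 11.258, 11.339, 11.350, 11.482, 11.774, 11.789, 12.071, 12.315
α = 0.05; lower rank = 40 × 0.025 = 1; upper rank = 40 × 0.975 = 39.
The 1st smallest replicate is 7.531; the 39th is 12.071.

(7.531, 12.071)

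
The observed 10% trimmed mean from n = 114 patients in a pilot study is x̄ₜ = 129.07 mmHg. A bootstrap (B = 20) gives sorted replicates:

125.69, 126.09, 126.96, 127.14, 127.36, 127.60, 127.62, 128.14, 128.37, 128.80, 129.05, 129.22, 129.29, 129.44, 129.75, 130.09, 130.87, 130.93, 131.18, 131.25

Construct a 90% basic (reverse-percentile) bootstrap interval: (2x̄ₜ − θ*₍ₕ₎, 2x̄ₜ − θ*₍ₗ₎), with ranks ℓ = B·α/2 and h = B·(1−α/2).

(126.96, 132.45)

Percentile endpoints at ranks 1 and 19: θ*₍1₎ = 125.69, θ*₍19₎ = 131.18.
Basic interval reflects these around x̄ₜ:
  lower = 2 × 129.07 − 131.18 = 126.96
  upper = 2 × 129.07 − 125.69 = 132.45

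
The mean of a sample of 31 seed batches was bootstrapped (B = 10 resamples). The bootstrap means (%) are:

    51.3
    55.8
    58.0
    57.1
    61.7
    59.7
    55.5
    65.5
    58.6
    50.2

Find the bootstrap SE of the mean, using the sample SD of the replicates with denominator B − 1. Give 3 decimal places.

SE* = 4.552

Bootstrap SE is the standard deviation of the 10 replicate means.
Mean of replicates: (51.3 + 55.8 + 58.0 + 57.1 + 61.7 + 59.7 + 55.5 + 65.5 + 58.6 + 50.2) / 10 = 573.4000 / 10 = 57.3400
Sum of squared deviations: (−6.0400)² + (−1.5400)² + (+0.6600)² + (−0.2400)² + (+4.3600)² + (+2.3600)² + (−1.8400)² + (+8.1600)² + (+1.2600)² + (−7.1400)² = 186.4640
Variance = 186.4640 / 9 = 20.7182
SE* = √20.7182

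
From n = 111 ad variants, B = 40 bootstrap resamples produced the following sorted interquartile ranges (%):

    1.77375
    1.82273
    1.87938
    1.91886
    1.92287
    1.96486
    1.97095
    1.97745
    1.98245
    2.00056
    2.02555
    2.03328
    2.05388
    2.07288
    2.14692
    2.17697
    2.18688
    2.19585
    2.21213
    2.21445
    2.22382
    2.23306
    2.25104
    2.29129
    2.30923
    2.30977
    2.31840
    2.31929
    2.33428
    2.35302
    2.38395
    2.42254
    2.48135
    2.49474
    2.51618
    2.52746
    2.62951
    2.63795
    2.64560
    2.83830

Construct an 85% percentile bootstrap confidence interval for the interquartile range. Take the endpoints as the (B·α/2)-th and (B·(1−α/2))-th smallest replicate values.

(1.87938, 2.62951)

α = 0.15; lower rank = 40 × 0.075 = 3; upper rank = 40 × 0.925 = 37.
The 3rd smallest replicate is 1.87938; the 37th is 2.62951.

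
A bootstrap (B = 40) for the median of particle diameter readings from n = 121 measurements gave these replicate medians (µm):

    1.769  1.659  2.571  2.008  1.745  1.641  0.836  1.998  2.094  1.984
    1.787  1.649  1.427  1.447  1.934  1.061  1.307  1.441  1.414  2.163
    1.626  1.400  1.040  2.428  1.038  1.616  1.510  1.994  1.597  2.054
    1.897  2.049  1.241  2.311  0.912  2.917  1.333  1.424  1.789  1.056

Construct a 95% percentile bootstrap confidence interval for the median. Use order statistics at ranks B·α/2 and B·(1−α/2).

(0.836, 2.571)

Sorted replicates: 0.836, 0.912, 1.038, 1.040, 1.056, 1.061, 1.241, 1.307, 1.333, 1.400, 1.414, 1.424, 1.427, 1.441, 1.447, 1.510, 1.597, 1.616, 1.626, 1.641, 1.649, 1.659, 1.745, 1.769, 1.787, 1.789, 1.897, 1.934, 1.984, 1.994, 1.998, 2.008, 2.049, 2.054, 2.094, 2.163, 2.311, 2.428, 2.571, 2.917
α = 0.05; lower rank = 40 × 0.025 = 1; upper rank = 40 × 0.975 = 39.
The 1st smallest replicate is 0.836; the 39th is 2.571.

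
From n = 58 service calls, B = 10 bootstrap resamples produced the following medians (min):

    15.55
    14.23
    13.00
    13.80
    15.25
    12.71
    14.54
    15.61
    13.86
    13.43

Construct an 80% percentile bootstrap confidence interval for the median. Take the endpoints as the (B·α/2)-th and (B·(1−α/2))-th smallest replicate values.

Sorted replicates: 12.71, 13.00, 13.43, 13.80, 13.86, 14.23, 14.54, 15.25, 15.55, 15.61
α = 0.20; lower rank = 10 × 0.100 = 1; upper rank = 10 × 0.900 = 9.
The 1st smallest replicate is 12.71; the 9th is 15.55.

(12.71, 15.55)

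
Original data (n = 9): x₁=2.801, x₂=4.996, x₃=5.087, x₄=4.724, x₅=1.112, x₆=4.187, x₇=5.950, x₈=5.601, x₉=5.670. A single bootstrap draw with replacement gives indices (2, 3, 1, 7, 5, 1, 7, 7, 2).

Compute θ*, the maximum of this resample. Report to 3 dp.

θ* = 5.950

Resample values: 4.996, 5.087, 2.801, 5.950, 1.112, 2.801, 5.950, 5.950, 4.996.
Maximum = 5.950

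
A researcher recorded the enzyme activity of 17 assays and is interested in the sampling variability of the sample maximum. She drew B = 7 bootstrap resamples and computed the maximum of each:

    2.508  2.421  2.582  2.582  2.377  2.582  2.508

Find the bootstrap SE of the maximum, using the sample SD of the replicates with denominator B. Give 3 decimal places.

SE* = 0.077

Bootstrap SE is the standard deviation of the 7 replicate maximums.
Mean of replicates: (2.508 + 2.421 + 2.582 + 2.582 + 2.377 + 2.582 + 2.508) / 7 = 17.5600 / 7 = 2.5086
Sum of squared deviations: (−0.0006)² + (−0.0876)² + (+0.0734)² + (+0.0734)² + (−0.1316)² + (+0.0734)² + (−0.0006)² = 0.0412
Variance = 0.0412 / 7 = 0.0059
SE* = √0.0059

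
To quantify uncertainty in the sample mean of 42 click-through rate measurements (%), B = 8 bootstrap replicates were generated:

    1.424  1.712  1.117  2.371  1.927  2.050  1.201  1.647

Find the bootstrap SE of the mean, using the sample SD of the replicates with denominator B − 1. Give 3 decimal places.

Bootstrap SE is the standard deviation of the 8 replicate means.
Mean of replicates: (1.424 + 1.712 + 1.117 + 2.371 + 1.927 + 2.050 + 1.201 + 1.647) / 8 = 13.4490 / 8 = 1.6811
Sum of squared deviations: (−0.2571)² + (+0.0309)² + (−0.5641)² + (+0.6899)² + (+0.2459)² + (+0.3689)² + (−0.4801)² + (−0.0341)² = 1.2894
Variance = 1.2894 / 7 = 0.1842
SE* = √0.1842

SE* = 0.429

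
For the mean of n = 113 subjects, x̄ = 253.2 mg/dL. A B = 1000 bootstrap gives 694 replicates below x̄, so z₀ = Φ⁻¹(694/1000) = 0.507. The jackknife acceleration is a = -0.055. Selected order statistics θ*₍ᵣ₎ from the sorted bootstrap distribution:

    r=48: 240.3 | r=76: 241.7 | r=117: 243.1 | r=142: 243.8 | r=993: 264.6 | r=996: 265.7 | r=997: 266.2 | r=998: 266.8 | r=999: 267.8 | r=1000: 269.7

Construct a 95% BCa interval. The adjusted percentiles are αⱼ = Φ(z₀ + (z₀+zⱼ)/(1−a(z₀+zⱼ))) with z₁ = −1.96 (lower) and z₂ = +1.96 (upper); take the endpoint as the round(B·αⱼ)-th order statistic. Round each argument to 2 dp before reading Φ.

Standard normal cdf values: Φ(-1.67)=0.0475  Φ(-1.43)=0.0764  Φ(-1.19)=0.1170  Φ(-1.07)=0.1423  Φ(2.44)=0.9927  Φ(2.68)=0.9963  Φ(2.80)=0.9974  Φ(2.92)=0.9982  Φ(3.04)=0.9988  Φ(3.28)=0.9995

Lower: z₀ + z₁ = 0.507 + (-1.960) = -1.453; 1 − a(z₀+z₁) = 1 − (-0.055)(-1.453) = 0.9201; argument = 0.507 + (-1.453)/0.9201 = -1.0722 → -1.07.
α₁ = Φ(-1.07) = 0.1423; rank = round(1000 × 0.1423) = 142; θ*₍142₎ = 243.8.
Upper: z₀ + z₂ = 2.467; 1 − a(z₀+z₂) = 1.1357; argument = 2.6793 → 2.68; α₂ = 0.9963; rank = 996; θ*₍996₎ = 265.7.

(243.8, 265.7)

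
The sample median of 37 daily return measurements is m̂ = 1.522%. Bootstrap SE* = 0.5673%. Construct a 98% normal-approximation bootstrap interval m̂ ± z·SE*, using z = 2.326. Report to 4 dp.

(0.2025, 2.8415)

Margin = 2.326 × 0.5673 = 1.31954
Interval: 1.522 ± 1.31954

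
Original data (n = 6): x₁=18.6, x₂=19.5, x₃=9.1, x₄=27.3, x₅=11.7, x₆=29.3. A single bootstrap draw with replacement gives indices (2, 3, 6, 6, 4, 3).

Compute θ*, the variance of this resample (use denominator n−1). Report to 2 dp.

Resample values: 19.5, 9.1, 29.3, 29.3, 27.3, 9.1.
Mean = 20.6000; sum of squared deviations = 461.9800
s² = 461.9800 / 5 = 92.3960

θ* = 92.40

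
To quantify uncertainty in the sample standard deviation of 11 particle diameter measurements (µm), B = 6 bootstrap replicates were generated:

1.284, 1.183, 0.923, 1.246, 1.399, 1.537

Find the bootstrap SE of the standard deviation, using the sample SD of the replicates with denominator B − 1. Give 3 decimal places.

SE* = 0.208

Bootstrap SE is the standard deviation of the 6 replicate standard deviations.
Mean of replicates: (1.284 + 1.183 + 0.923 + 1.246 + 1.399 + 1.537) / 6 = 7.5720 / 6 = 1.2620
Sum of squared deviations: (+0.0220)² + (−0.0790)² + (−0.3390)² + (−0.0160)² + (+0.1370)² + (+0.2750)² = 0.2163
Variance = 0.2163 / 5 = 0.0433
SE* = √0.0433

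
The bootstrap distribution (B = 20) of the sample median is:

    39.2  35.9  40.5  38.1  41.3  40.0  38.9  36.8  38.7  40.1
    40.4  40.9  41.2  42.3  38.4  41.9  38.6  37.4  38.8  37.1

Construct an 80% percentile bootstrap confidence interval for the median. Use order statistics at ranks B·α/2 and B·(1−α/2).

(36.8, 41.3)

Sorted replicates: 35.9, 36.8, 37.1, 37.4, 38.1, 38.4, 38.6, 38.7, 38.8, 38.9, 39.2, 40.0, 40.1, 40.4, 40.5, 40.9, 41.2, 41.3, 41.9, 42.3
α = 0.20; lower rank = 20 × 0.100 = 2; upper rank = 20 × 0.900 = 18.
The 2nd smallest replicate is 36.8; the 18th is 41.3.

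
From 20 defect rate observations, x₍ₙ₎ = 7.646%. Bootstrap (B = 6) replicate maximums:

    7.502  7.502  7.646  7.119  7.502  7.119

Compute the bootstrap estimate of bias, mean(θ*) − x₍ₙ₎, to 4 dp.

mean(θ*) = (7.502 + 7.502 + 7.646 + 7.119 + 7.502 + 7.119) / 6 = 7.39833
bias = 7.39833 − 7.646

bias = −0.2477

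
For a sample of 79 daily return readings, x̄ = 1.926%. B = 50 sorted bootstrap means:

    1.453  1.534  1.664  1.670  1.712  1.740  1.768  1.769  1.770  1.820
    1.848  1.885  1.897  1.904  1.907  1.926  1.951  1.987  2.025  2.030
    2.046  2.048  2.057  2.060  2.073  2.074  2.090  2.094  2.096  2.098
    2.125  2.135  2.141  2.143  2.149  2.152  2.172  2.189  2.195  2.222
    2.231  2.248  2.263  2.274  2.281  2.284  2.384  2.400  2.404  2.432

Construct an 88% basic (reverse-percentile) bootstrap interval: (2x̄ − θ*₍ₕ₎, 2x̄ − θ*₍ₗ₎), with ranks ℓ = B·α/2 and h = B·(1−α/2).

(1.468, 2.188)

Percentile endpoints at ranks 3 and 47: θ*₍3₎ = 1.664, θ*₍47₎ = 2.384.
Basic interval reflects these around x̄:
  lower = 2 × 1.926 − 2.384 = 1.468
  upper = 2 × 1.926 − 1.664 = 2.188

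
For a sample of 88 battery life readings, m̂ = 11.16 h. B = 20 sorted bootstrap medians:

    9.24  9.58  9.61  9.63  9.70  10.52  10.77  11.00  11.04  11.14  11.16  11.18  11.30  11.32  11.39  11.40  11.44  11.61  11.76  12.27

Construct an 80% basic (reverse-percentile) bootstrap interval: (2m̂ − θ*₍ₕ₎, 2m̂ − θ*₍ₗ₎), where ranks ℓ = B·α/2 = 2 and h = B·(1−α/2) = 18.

Percentile endpoints at ranks 2 and 18: θ*₍2₎ = 9.58, θ*₍18₎ = 11.61.
Basic interval reflects these around m̂:
  lower = 2 × 11.16 − 11.61 = 10.71
  upper = 2 × 11.16 − 9.58 = 12.74

(10.71, 12.74)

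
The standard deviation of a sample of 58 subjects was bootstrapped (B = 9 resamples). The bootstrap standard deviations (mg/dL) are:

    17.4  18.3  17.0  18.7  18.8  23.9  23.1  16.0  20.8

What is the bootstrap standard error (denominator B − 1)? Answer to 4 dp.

Bootstrap SE is the standard deviation of the 9 replicate standard deviations.
Mean of replicates: (17.4 + 18.3 + 17.0 + 18.7 + 18.8 + 23.9 + 23.1 + 16.0 + 20.8) / 9 = 174.00000 / 9 = 19.33333
Sum of squared deviations: (−1.93333)² + (−1.03333)² + (−2.33333)² + (−0.63333)² + (−0.53333)² + (+4.56667)² + (+3.76667)² + (−3.33333)² + (+1.46667)² = 59.24000
Variance = 59.24000 / 8 = 7.40500
SE* = √7.40500

SE* = 2.7212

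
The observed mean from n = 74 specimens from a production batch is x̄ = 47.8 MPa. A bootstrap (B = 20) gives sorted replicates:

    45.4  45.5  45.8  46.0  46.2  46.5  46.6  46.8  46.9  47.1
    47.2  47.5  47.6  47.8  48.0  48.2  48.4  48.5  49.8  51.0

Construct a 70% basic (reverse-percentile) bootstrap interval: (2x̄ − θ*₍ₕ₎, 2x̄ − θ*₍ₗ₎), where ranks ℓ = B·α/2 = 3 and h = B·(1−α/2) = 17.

Percentile endpoints at ranks 3 and 17: θ*₍3₎ = 45.8, θ*₍17₎ = 48.4.
Basic interval reflects these around x̄:
  lower = 2 × 47.8 − 48.4 = 47.2
  upper = 2 × 47.8 − 45.8 = 49.8

(47.2, 49.8)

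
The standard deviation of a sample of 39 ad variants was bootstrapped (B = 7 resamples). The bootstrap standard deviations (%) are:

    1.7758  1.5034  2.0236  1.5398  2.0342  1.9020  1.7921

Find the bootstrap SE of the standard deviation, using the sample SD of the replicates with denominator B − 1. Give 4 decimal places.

Bootstrap SE is the standard deviation of the 7 replicate standard deviations.
Mean of replicates: (1.7758 + 1.5034 + 2.0236 + 1.5398 + 2.0342 + 1.9020 + 1.7921) / 7 = 12.57090 / 7 = 1.79584
Sum of squared deviations: (−0.02004)² + (−0.29244)² + (+0.22776)² + (−0.25604)² + (+0.23836)² + (+0.10616)² + (−0.00374)² = 0.27145
Variance = 0.27145 / 6 = 0.04524
SE* = √0.04524

SE* = 0.2127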